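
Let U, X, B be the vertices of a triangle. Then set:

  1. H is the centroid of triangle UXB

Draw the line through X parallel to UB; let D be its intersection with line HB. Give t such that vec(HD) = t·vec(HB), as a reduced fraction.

Work in coordinates with U = (0, 0), X = (1, 0), B = (0, 1).
1. H is the centroid of triangle UXB ⇒ H = (1/3, 1/3)
through X parallel to UB: direction (0, 1); meets HB at D = (1, -1)
D = H + t·(B−H) with t = -2

t = -2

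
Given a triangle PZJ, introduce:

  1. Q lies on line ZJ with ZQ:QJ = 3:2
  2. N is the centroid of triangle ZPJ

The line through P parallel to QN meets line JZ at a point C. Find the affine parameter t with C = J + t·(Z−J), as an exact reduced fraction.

t = 1/5

Assign P = (0, 0), Z = (1, 0), J = (0, 1) — the answer is frame-independent, so this choice is without loss of generality.
1. Q lies on line ZJ with ZQ:QJ = 3:2 ⇒ Q = (2/5, 3/5)
2. N is the centroid of triangle ZPJ ⇒ N = (1/3, 1/3)
through P parallel to QN: direction (-1/15, -4/15); meets JZ at C = (1/5, 4/5)
C = J + t·(Z−J) with t = 1/5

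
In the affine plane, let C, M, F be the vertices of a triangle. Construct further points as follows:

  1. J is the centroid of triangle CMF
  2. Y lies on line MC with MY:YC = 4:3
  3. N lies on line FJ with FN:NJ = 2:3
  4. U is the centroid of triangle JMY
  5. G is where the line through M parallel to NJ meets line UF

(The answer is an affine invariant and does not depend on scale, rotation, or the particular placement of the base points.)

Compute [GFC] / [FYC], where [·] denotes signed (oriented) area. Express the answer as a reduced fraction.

Assign C = (0, 0), M = (1, 0), F = (0, 1) — the answer is frame-independent, so this choice is without loss of generality.
1. J is the centroid of triangle CMF ⇒ J = (1/3, 1/3)
2. Y lies on line MC with MY:YC = 4:3 ⇒ Y = (3/7, 0)
3. N lies on line FJ with FN:NJ = 2:3 ⇒ N = (2/15, 11/15)
4. U is the centroid of triangle JMY ⇒ U = (37/63, 1/9)
5. G is where the line through M parallel to NJ meets line UF ⇒ G = (37/18, -19/9)
2·[GFC] = 37/18, 2·[FYC] = -3/7
[GFC]:[FYC] = 37/18:-3/7 = -259/54

[GFC]:[FYC] = -259/54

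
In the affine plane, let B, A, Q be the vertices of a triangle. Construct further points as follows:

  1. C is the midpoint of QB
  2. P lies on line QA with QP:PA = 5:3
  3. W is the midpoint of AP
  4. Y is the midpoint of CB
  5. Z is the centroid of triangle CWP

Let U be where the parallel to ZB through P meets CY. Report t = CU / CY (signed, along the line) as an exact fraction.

t = 54/23

Work in coordinates with B = (0, 0), A = (1, 0), Q = (0, 1).
1. C is the midpoint of QB ⇒ C = (0, 1/2)
2. P lies on line QA with QP:PA = 5:3 ⇒ P = (5/8, 3/8)
3. W is the midpoint of AP ⇒ W = (13/16, 3/16)
4. Y is the midpoint of CB ⇒ Y = (0, 1/4)
5. Z is the centroid of triangle CWP ⇒ Z = (23/48, 17/48)
through P parallel to ZB: direction (-23/48, -17/48); meets CY at U = (0, -2/23)
U = C + t·(Y−C) with t = 54/23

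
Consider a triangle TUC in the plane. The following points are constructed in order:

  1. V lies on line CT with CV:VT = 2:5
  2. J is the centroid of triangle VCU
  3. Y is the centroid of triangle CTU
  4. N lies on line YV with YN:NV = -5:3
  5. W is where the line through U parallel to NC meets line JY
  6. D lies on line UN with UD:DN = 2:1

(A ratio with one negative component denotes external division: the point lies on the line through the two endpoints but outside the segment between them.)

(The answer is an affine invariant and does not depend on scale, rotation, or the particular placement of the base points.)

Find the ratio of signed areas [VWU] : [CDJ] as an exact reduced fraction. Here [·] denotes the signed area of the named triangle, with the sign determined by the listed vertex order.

[VWU]:[CDJ] = 2

Set T = (0, 0), U = (1, 0), C = (0, 1); any affine frame gives the same invariant.
1. V lies on line CT with CV:VT = 2:5 ⇒ V = (0, 5/7)
2. J is the centroid of triangle VCU ⇒ J = (1/3, 4/7)
3. Y is the centroid of triangle CTU ⇒ Y = (1/3, 1/3)
4. N lies on line YV with YN:NV = -5:3 ⇒ N = (-1/2, 9/7)
5. W is where the line through U parallel to NC meets line JY ⇒ W = (1/3, 8/21)
6. D lies on line UN with UD:DN = 2:1 ⇒ D = (0, 6/7)
2·[VWU] = 2/21, 2·[CDJ] = 1/21
[VWU]:[CDJ] = 2/21:1/21 = 2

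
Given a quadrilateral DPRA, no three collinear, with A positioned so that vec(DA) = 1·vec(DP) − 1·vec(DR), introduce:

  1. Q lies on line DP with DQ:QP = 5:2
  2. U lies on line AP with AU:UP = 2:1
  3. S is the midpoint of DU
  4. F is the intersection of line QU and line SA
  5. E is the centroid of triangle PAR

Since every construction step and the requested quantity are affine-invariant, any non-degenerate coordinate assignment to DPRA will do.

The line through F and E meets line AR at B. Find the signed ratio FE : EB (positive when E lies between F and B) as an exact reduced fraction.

Set D = (0, 0), P = (1, 0), R = (0, 1), A = (1, -1); any affine frame gives the same invariant.
1. Q lies on line DP with DQ:QP = 5:2 ⇒ Q = (5/7, 0)
2. U lies on line AP with AU:UP = 2:1 ⇒ U = (1, -1/3)
3. S is the midpoint of DU ⇒ S = (1/2, -1/6)
4. F is the intersection of line QU and line SA ⇒ F = (-1/3, 11/9)
5. E is the centroid of triangle PAR ⇒ E = (2/3, 0)
line FE meets AR at B = (5/21, 11/21)
E = F + t·(B−F) with t = 7/4, so FE:EB = 7/4:-3/4

FE:EB = -7/3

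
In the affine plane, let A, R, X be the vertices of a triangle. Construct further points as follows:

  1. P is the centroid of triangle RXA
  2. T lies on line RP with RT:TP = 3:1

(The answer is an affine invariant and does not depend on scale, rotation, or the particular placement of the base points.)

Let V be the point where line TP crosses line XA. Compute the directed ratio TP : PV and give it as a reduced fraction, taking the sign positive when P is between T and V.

Work in coordinates with A = (0, 0), R = (1, 0), X = (0, 1).
1. P is the centroid of triangle RXA ⇒ P = (1/3, 1/3)
2. T lies on line RP with RT:TP = 3:1 ⇒ T = (1/2, 1/4)
line TP meets XA at V = (0, 1/2)
P = T + t·(V−T) with t = 1/3, so TP:PV = 1/3:2/3

TP:PV = 1/2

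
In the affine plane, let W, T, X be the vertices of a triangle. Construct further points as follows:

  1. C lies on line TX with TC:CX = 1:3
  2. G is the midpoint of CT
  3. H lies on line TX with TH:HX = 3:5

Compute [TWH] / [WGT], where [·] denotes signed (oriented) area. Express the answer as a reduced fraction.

Set W = (0, 0), T = (1, 0), X = (0, 1); any affine frame gives the same invariant.
1. C lies on line TX with TC:CX = 1:3 ⇒ C = (3/4, 1/4)
2. G is the midpoint of CT ⇒ G = (7/8, 1/8)
3. H lies on line TX with TH:HX = 3:5 ⇒ H = (5/8, 3/8)
2·[TWH] = -3/8, 2·[WGT] = -1/8
[TWH]:[WGT] = -3/8:-1/8 = 3

[TWH]:[WGT] = 3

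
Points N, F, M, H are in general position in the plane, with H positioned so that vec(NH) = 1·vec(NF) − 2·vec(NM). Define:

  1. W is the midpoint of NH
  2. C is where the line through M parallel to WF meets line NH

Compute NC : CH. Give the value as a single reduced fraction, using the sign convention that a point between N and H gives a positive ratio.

Choose coordinates N = (0, 0), F = (1, 0), M = (0, 1), H = (1, -2).
1. W is the midpoint of NH ⇒ W = (1/2, -1)
2. C is where the line through M parallel to WF meets line NH ⇒ C = (-1/4, 1/2)
C = N + t·(H−N) with t = -1/4, so NC:CH = t:(1−t) = -1/4:5/4

NC:CH = -1/5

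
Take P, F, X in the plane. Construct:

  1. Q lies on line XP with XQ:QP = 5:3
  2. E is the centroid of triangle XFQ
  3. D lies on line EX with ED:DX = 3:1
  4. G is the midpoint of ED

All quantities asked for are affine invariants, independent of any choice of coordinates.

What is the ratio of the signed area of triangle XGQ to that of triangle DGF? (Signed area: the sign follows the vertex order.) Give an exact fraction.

[XGQ]:[DGF] = -5/3

Work in coordinates with P = (0, 0), F = (1, 0), X = (0, 1).
1. Q lies on line XP with XQ:QP = 5:3 ⇒ Q = (0, 3/8)
2. E is the centroid of triangle XFQ ⇒ E = (1/3, 11/24)
3. D lies on line EX with ED:DX = 3:1 ⇒ D = (1/12, 83/96)
4. G is the midpoint of ED ⇒ G = (5/24, 127/192)
2·[XGQ] = -25/192, 2·[DGF] = 5/64
[XGQ]:[DGF] = -25/192:5/64 = -5/3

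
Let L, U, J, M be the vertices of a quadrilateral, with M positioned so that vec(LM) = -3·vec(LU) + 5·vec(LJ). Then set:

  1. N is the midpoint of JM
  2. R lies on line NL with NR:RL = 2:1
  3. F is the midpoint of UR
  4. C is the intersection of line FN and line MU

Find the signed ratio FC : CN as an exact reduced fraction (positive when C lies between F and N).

Set L = (0, 0), U = (1, 0), J = (0, 1), M = (-3, 5); any affine frame gives the same invariant.
1. N is the midpoint of JM ⇒ N = (-3/2, 3)
2. R lies on line NL with NR:RL = 2:1 ⇒ R = (-1/2, 1)
3. F is the midpoint of UR ⇒ F = (1/4, 1/2)
4. C is the intersection of line FN and line MU ⇒ C = (-11/5, 4)
C = F + t·(N−F) with t = 7/5, so FC:CN = t:(1−t) = 7/5:-2/5

FC:CN = -7/2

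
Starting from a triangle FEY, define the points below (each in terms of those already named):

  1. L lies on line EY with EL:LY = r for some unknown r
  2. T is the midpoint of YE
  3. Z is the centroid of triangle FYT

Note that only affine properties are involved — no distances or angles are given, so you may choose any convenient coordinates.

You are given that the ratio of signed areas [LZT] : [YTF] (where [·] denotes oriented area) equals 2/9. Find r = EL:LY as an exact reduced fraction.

Choose coordinates F = (0, 0), E = (1, 0), Y = (0, 1).
1. With EL:LY = r, write λ = r/(r+1) so L = E + λ·(Y−E); L is affine-linear in λ
2. T is the midpoint of YE ⇒ T = (1/2, 1/2)
3. Z is the centroid of triangle FYT ⇒ Z = (1/6, 1/2)
Every point depending on L is an affine combination of L and λ-independent points, so each such coordinate is linear in λ; the λ² term in each signed area is a multiple of (Y−E)×(Y−E) = 0, so 2·[LZT] and 2·[YTF] are each linear in λ. Evaluating at λ=0 and λ=1:
  2·[LZT] = 1/3·λ − 1/6,   2·[YTF] = -1/2
So [LZT]:[YTF] = (1/3·λ − 1/6) / (-1/2). Setting this equal to 2/9:
  1/3·λ − 1/6 = 2/9·(-1/2)  ⇒  λ = 1/6
Then r = λ/(1−λ) = (1/6)/(5/6) = 1/5. Check: with r = 1/5, L = (5/6, 1/6) and [LZT]:[YTF] = 2/9 as required.

r = 1/5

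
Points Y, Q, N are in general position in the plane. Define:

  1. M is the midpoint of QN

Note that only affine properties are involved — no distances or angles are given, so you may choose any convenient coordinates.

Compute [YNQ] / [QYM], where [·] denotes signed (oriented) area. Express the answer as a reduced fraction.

Assign Y = (0, 0), Q = (1, 0), N = (0, 1) — the answer is frame-independent, so this choice is without loss of generality.
1. M is the midpoint of QN ⇒ M = (1/2, 1/2)
2·[YNQ] = -1, 2·[QYM] = -1/2
[YNQ]:[QYM] = -1:-1/2 = 2

[YNQ]:[QYM] = 2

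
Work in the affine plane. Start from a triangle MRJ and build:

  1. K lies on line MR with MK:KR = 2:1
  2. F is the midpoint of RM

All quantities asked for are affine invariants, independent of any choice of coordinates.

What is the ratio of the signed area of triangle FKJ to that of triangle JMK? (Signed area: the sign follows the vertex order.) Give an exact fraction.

[FKJ]:[JMK] = 1/4

Work in coordinates with M = (0, 0), R = (1, 0), J = (0, 1).
1. K lies on line MR with MK:KR = 2:1 ⇒ K = (2/3, 0)
2. F is the midpoint of RM ⇒ F = (1/2, 0)
2·[FKJ] = 1/6, 2·[JMK] = 2/3
[FKJ]:[JMK] = 1/6:2/3 = 1/4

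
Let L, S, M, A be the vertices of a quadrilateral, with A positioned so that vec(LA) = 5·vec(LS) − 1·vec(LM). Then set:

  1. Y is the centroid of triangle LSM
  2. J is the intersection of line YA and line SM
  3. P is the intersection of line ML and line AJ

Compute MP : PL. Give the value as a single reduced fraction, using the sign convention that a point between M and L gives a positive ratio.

MP:PL = 4/3

Set L = (0, 0), S = (1, 0), M = (0, 1), A = (5, -1); any affine frame gives the same invariant.
1. Y is the centroid of triangle LSM ⇒ Y = (1/3, 1/3)
2. J is the intersection of line YA and line SM ⇒ J = (4/5, 1/5)
3. P is the intersection of line ML and line AJ ⇒ P = (0, 3/7)
P = M + t·(L−M) with t = 4/7, so MP:PL = t:(1−t) = 4/7:3/7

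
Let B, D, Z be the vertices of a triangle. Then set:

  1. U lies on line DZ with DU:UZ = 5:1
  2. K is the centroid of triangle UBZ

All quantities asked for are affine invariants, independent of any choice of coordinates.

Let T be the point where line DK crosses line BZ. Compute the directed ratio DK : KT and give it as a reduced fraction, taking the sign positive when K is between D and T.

Choose coordinates B = (0, 0), D = (1, 0), Z = (0, 1).
1. U lies on line DZ with DU:UZ = 5:1 ⇒ U = (1/6, 5/6)
2. K is the centroid of triangle UBZ ⇒ K = (1/18, 11/18)
line DK meets BZ at T = (0, 11/17)
K = D + t·(T−D) with t = 17/18, so DK:KT = 17/18:1/18

DK:KT = 17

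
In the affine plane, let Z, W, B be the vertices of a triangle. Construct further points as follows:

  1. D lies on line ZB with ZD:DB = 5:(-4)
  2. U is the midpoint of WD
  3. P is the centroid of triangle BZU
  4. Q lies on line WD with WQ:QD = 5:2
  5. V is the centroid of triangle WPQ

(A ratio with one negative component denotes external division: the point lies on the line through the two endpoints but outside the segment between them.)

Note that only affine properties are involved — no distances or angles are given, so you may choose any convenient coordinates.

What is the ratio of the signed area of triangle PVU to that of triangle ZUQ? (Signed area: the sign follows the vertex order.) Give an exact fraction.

[PVU]:[ZUQ] = 4/15

Assign Z = (0, 0), W = (1, 0), B = (0, 1) — the answer is frame-independent, so this choice is without loss of generality.
1. D lies on line ZB with ZD:DB = 5:(-4) ⇒ D = (0, 5)
2. U is the midpoint of WD ⇒ U = (1/2, 5/2)
3. P is the centroid of triangle BZU ⇒ P = (1/6, 7/6)
4. Q lies on line WD with WQ:QD = 5:2 ⇒ Q = (2/7, 25/7)
5. V is the centroid of triangle WPQ ⇒ V = (61/126, 199/126)
2·[PVU] = 2/7, 2·[ZUQ] = 15/14
[PVU]:[ZUQ] = 2/7:15/14 = 4/15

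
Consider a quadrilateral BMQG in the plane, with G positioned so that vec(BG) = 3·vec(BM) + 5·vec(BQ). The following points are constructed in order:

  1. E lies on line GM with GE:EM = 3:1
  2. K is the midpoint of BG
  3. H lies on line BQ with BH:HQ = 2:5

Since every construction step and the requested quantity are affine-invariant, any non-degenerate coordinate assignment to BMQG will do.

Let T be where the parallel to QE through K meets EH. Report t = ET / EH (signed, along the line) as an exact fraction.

t = -7/4

Work in coordinates with B = (0, 0), M = (1, 0), Q = (0, 1), G = (3, 5).
1. E lies on line GM with GE:EM = 3:1 ⇒ E = (3/2, 5/4)
2. K is the midpoint of BG ⇒ K = (3/2, 5/2)
3. H lies on line BQ with BH:HQ = 2:5 ⇒ H = (0, 2/7)
through K parallel to QE: direction (3/2, 1/4); meets EH at T = (33/8, 47/16)
T = E + t·(H−E) with t = -7/4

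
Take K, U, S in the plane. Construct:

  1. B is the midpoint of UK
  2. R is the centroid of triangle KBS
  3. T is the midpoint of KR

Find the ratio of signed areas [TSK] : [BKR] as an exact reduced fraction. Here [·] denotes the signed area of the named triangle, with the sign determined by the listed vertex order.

Work in coordinates with K = (0, 0), U = (1, 0), S = (0, 1).
1. B is the midpoint of UK ⇒ B = (1/2, 0)
2. R is the centroid of triangle KBS ⇒ R = (1/6, 1/3)
3. T is the midpoint of KR ⇒ T = (1/12, 1/6)
2·[TSK] = 1/12, 2·[BKR] = -1/6
[TSK]:[BKR] = 1/12:-1/6 = -1/2

[TSK]:[BKR] = -1/2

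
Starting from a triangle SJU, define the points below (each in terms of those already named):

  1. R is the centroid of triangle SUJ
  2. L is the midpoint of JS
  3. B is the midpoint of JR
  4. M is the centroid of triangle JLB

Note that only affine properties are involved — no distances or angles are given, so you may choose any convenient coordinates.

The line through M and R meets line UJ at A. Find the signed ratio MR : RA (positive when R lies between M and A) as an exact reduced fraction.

MR:RA = -1/3

Work in coordinates with S = (0, 0), J = (1, 0), U = (0, 1).
1. R is the centroid of triangle SUJ ⇒ R = (1/3, 1/3)
2. L is the midpoint of JS ⇒ L = (1/2, 0)
3. B is the midpoint of JR ⇒ B = (2/3, 1/6)
4. M is the centroid of triangle JLB ⇒ M = (13/18, 1/18)
line MR meets UJ at A = (3/2, -1/2)
R = M + t·(A−M) with t = -1/2, so MR:RA = -1/2:3/2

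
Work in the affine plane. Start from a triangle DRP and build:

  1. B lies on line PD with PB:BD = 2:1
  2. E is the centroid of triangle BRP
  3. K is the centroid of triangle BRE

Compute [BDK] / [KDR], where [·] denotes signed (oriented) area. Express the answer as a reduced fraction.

[BDK]:[KDR] = 4/7

Work in coordinates with D = (0, 0), R = (1, 0), P = (0, 1).
1. B lies on line PD with PB:BD = 2:1 ⇒ B = (0, 1/3)
2. E is the centroid of triangle BRP ⇒ E = (1/3, 4/9)
3. K is the centroid of triangle BRE ⇒ K = (4/9, 7/27)
2·[BDK] = 4/27, 2·[KDR] = 7/27
[BDK]:[KDR] = 4/27:7/27 = 4/7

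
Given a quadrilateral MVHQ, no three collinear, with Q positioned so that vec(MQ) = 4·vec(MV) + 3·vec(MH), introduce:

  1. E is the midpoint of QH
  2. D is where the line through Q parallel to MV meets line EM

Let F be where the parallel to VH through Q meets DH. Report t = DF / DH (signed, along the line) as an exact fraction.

Work in coordinates with M = (0, 0), V = (1, 0), H = (0, 1), Q = (4, 3).
1. E is the midpoint of QH ⇒ E = (2, 2)
2. D is where the line through Q parallel to MV meets line EM ⇒ D = (3, 3)
through Q parallel to VH: direction (-1, 1); meets DH at F = (18/5, 17/5)
F = D + t·(H−D) with t = -1/5

t = -1/5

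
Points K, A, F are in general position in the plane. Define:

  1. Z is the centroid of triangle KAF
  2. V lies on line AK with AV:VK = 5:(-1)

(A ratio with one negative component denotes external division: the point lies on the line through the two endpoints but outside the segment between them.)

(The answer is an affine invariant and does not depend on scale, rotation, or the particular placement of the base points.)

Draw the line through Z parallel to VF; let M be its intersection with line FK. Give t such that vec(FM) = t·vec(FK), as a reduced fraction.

Assign K = (0, 0), A = (1, 0), F = (0, 1) — the answer is frame-independent, so this choice is without loss of generality.
1. Z is the centroid of triangle KAF ⇒ Z = (1/3, 1/3)
2. V lies on line AK with AV:VK = 5:(-1) ⇒ V = (-1/4, 0)
through Z parallel to VF: direction (1/4, 1); meets FK at M = (0, -1)
M = F + t·(K−F) with t = 2

t = 2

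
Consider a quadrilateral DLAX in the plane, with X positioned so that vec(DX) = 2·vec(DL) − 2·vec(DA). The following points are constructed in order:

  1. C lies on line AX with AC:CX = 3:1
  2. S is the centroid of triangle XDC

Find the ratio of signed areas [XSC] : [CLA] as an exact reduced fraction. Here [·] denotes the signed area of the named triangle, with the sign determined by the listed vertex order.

Work in coordinates with D = (0, 0), L = (1, 0), A = (0, 1), X = (2, -2).
1. C lies on line AX with AC:CX = 3:1 ⇒ C = (3/2, -5/4)
2. S is the centroid of triangle XDC ⇒ S = (7/6, -13/12)
2·[XSC] = -1/6, 2·[CLA] = 3/4
[XSC]:[CLA] = -1/6:3/4 = -2/9

[XSC]:[CLA] = -2/9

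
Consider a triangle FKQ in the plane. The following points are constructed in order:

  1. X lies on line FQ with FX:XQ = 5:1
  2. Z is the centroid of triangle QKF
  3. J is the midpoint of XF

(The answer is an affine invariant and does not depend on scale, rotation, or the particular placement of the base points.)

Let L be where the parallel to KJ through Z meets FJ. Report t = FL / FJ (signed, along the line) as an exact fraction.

t = 17/15

Choose coordinates F = (0, 0), K = (1, 0), Q = (0, 1).
1. X lies on line FQ with FX:XQ = 5:1 ⇒ X = (0, 5/6)
2. Z is the centroid of triangle QKF ⇒ Z = (1/3, 1/3)
3. J is the midpoint of XF ⇒ J = (0, 5/12)
through Z parallel to KJ: direction (-1, 5/12); meets FJ at L = (0, 17/36)
L = F + t·(J−F) with t = 17/15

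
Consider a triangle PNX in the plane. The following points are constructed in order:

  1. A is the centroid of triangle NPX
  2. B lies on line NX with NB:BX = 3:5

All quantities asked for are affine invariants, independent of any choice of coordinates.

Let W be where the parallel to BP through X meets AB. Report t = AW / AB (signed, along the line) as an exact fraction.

t = -13/2

Assign P = (0, 0), N = (1, 0), X = (0, 1) — the answer is frame-independent, so this choice is without loss of generality.
1. A is the centroid of triangle NPX ⇒ A = (1/3, 1/3)
2. B lies on line NX with NB:BX = 3:5 ⇒ B = (5/8, 3/8)
through X parallel to BP: direction (-5/8, -3/8); meets AB at W = (-25/16, 1/16)
W = A + t·(B−A) with t = -13/2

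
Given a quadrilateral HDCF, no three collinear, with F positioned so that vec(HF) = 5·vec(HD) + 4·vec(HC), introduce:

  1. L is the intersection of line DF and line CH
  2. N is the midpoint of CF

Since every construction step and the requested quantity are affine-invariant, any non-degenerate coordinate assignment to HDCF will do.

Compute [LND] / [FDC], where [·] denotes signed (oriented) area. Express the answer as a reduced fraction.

Work in coordinates with H = (0, 0), D = (1, 0), C = (0, 1), F = (5, 4).
1. L is the intersection of line DF and line CH ⇒ L = (0, -1)
2. N is the midpoint of CF ⇒ N = (5/2, 5/2)
2·[LND] = -1, 2·[FDC] = -8
[LND]:[FDC] = -1:-8 = 1/8

[LND]:[FDC] = 1/8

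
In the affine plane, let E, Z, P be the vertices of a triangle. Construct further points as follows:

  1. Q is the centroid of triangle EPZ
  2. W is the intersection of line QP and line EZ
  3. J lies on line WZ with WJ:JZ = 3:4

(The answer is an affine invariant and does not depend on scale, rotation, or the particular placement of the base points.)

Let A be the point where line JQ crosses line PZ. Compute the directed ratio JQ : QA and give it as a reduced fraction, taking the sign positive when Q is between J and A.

Work in coordinates with E = (0, 0), Z = (1, 0), P = (0, 1).
1. Q is the centroid of triangle EPZ ⇒ Q = (1/3, 1/3)
2. W is the intersection of line QP and line EZ ⇒ W = (1/2, 0)
3. J lies on line WZ with WJ:JZ = 3:4 ⇒ J = (5/7, 0)
line JQ meets PZ at A = (3, -2)
Q = J + t·(A−J) with t = -1/6, so JQ:QA = -1/6:7/6

JQ:QA = -1/7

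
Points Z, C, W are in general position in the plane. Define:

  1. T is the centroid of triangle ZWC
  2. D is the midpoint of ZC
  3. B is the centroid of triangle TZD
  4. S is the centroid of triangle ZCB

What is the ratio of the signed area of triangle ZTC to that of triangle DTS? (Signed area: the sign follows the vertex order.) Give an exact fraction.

[ZTC]:[DTS] = -18

Choose coordinates Z = (0, 0), C = (1, 0), W = (0, 1).
1. T is the centroid of triangle ZWC ⇒ T = (1/3, 1/3)
2. D is the midpoint of ZC ⇒ D = (1/2, 0)
3. B is the centroid of triangle TZD ⇒ B = (5/18, 1/9)
4. S is the centroid of triangle ZCB ⇒ S = (23/54, 1/27)
2·[ZTC] = -1/3, 2·[DTS] = 1/54
[ZTC]:[DTS] = -1/3:1/54 = -18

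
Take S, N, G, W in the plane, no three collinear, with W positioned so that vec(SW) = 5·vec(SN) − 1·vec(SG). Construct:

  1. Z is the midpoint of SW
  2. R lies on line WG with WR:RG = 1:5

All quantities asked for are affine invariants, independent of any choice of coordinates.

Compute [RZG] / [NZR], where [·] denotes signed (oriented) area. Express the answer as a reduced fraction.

[RZG]:[NZR] = -25/7

Work in coordinates with S = (0, 0), N = (1, 0), G = (0, 1), W = (5, -1).
1. Z is the midpoint of SW ⇒ Z = (5/2, -1/2)
2. R lies on line WG with WR:RG = 1:5 ⇒ R = (25/6, -2/3)
2·[RZG] = -25/12, 2·[NZR] = 7/12
[RZG]:[NZR] = -25/12:7/12 = -25/7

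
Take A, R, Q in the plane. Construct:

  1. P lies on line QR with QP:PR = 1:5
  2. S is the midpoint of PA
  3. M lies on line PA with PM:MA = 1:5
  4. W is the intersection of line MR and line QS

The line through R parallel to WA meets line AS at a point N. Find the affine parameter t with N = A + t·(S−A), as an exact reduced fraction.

t = 15

Choose coordinates A = (0, 0), R = (1, 0), Q = (0, 1).
1. P lies on line QR with QP:PR = 1:5 ⇒ P = (1/6, 5/6)
2. S is the midpoint of PA ⇒ S = (1/12, 5/12)
3. M lies on line PA with PM:MA = 1:5 ⇒ M = (5/36, 25/36)
4. W is the intersection of line MR and line QS ⇒ W = (1/32, 25/32)
through R parallel to WA: direction (-1/32, -25/32); meets AS at N = (5/4, 25/4)
N = A + t·(S−A) with t = 15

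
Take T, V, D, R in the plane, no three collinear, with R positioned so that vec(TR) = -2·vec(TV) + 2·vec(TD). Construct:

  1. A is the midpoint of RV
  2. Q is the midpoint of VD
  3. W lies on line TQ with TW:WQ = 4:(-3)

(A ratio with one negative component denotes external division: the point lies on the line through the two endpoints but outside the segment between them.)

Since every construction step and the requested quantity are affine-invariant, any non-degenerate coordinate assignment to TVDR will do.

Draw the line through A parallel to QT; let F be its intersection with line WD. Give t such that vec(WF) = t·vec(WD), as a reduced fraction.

t = 3/2

Assign T = (0, 0), V = (1, 0), D = (0, 1), R = (-2, 2) — the answer is frame-independent, so this choice is without loss of generality.
1. A is the midpoint of RV ⇒ A = (-1/2, 1)
2. Q is the midpoint of VD ⇒ Q = (1/2, 1/2)
3. W lies on line TQ with TW:WQ = 4:(-3) ⇒ W = (2, 2)
through A parallel to QT: direction (-1/2, -1/2); meets WD at F = (-1, 1/2)
F = W + t·(D−W) with t = 3/2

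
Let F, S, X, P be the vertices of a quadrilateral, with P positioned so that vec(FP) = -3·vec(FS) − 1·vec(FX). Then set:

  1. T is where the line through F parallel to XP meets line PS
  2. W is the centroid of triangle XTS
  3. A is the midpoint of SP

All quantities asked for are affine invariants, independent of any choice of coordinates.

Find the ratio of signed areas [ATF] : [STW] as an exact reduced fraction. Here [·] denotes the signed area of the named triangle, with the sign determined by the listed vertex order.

Work in coordinates with F = (0, 0), S = (1, 0), X = (0, 1), P = (-3, -1).
1. T is where the line through F parallel to XP meets line PS ⇒ T = (-3/5, -2/5)
2. W is the centroid of triangle XTS ⇒ W = (2/15, 1/5)
3. A is the midpoint of SP ⇒ A = (-1, -1/2)
2·[ATF] = 1/10, 2·[STW] = -2/3
[ATF]:[STW] = 1/10:-2/3 = -3/20

[ATF]:[STW] = -3/20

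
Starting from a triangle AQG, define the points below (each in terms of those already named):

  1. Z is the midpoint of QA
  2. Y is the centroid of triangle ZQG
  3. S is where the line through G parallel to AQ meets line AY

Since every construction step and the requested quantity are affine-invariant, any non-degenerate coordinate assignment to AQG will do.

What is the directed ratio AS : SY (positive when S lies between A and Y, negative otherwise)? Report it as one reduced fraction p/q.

AS:SY = -3/2

Work in coordinates with A = (0, 0), Q = (1, 0), G = (0, 1).
1. Z is the midpoint of QA ⇒ Z = (1/2, 0)
2. Y is the centroid of triangle ZQG ⇒ Y = (1/2, 1/3)
3. S is where the line through G parallel to AQ meets line AY ⇒ S = (3/2, 1)
S = A + t·(Y−A) with t = 3, so AS:SY = t:(1−t) = 3:-2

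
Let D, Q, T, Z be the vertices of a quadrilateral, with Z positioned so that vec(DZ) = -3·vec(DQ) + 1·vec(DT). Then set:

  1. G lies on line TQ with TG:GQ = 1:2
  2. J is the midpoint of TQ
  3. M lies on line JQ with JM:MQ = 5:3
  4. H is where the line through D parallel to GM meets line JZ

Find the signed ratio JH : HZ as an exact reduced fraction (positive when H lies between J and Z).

Assign D = (0, 0), Q = (1, 0), T = (0, 1), Z = (-3, 1) — the answer is frame-independent, so this choice is without loss of generality.
1. G lies on line TQ with TG:GQ = 1:2 ⇒ G = (1/3, 2/3)
2. J is the midpoint of TQ ⇒ J = (1/2, 1/2)
3. M lies on line JQ with JM:MQ = 5:3 ⇒ M = (13/16, 3/16)
4. H is where the line through D parallel to GM meets line JZ ⇒ H = (-2/3, 2/3)
H = J + t·(Z−J) with t = 1/3, so JH:HZ = t:(1−t) = 1/3:2/3

JH:HZ = 1/2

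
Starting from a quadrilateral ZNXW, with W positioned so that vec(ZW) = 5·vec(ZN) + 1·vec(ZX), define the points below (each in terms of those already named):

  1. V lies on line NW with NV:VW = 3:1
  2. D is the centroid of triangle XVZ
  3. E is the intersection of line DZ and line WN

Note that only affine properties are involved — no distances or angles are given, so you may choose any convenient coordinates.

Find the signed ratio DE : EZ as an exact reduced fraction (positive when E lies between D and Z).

Assign Z = (0, 0), N = (1, 0), X = (0, 1), W = (5, 1) — the answer is frame-independent, so this choice is without loss of generality.
1. V lies on line NW with NV:VW = 3:1 ⇒ V = (4, 3/4)
2. D is the centroid of triangle XVZ ⇒ D = (4/3, 7/12)
3. E is the intersection of line DZ and line WN ⇒ E = (-4/3, -7/12)
E = D + t·(Z−D) with t = 2, so DE:EZ = t:(1−t) = 2:-1

DE:EZ = -2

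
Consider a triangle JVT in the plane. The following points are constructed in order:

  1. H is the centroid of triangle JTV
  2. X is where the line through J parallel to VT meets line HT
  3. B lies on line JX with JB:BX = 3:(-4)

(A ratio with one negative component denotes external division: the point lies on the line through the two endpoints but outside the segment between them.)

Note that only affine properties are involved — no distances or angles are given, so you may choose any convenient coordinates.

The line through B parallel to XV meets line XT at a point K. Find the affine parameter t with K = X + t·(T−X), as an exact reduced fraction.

t = 4

Set J = (0, 0), V = (1, 0), T = (0, 1); any affine frame gives the same invariant.
1. H is the centroid of triangle JTV ⇒ H = (1/3, 1/3)
2. X is where the line through J parallel to VT meets line HT ⇒ X = (1, -1)
3. B lies on line JX with JB:BX = 3:(-4) ⇒ B = (-3, 3)
through B parallel to XV: direction (0, 1); meets XT at K = (-3, 7)
K = X + t·(T−X) with t = 4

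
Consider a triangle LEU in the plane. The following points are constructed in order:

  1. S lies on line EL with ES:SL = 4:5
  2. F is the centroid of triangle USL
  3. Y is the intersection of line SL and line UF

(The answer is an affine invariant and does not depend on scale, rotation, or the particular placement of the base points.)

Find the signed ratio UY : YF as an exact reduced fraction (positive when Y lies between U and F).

Assign L = (0, 0), E = (1, 0), U = (0, 1) — the answer is frame-independent, so this choice is without loss of generality.
1. S lies on line EL with ES:SL = 4:5 ⇒ S = (5/9, 0)
2. F is the centroid of triangle USL ⇒ F = (5/27, 1/3)
3. Y is the intersection of line SL and line UF ⇒ Y = (5/18, 0)
Y = U + t·(F−U) with t = 3/2, so UY:YF = t:(1−t) = 3/2:-1/2

UY:YF = -3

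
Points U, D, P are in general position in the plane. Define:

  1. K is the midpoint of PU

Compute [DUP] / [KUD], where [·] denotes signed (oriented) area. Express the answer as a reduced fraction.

Choose coordinates U = (0, 0), D = (1, 0), P = (0, 1).
1. K is the midpoint of PU ⇒ K = (0, 1/2)
2·[DUP] = -1, 2·[KUD] = 1/2
[DUP]:[KUD] = -1:1/2 = -2

[DUP]:[KUD] = -2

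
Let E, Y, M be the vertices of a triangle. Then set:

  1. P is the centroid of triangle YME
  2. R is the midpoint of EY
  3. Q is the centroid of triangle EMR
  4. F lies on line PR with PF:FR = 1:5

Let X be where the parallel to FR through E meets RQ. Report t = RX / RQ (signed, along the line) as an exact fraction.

t = 3

Work in coordinates with E = (0, 0), Y = (1, 0), M = (0, 1).
1. P is the centroid of triangle YME ⇒ P = (1/3, 1/3)
2. R is the midpoint of EY ⇒ R = (1/2, 0)
3. Q is the centroid of triangle EMR ⇒ Q = (1/6, 1/3)
4. F lies on line PR with PF:FR = 1:5 ⇒ F = (13/36, 5/18)
through E parallel to FR: direction (5/36, -5/18); meets RQ at X = (-1/2, 1)
X = R + t·(Q−R) with t = 3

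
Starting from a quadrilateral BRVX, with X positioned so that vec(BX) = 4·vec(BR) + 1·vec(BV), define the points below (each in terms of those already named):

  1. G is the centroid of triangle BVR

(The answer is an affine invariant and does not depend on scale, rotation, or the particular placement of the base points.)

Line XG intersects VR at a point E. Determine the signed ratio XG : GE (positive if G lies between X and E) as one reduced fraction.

Set B = (0, 0), R = (1, 0), V = (0, 1), X = (4, 1); any affine frame gives the same invariant.
1. G is the centroid of triangle BVR ⇒ G = (1/3, 1/3)
line XG meets VR at E = (8/13, 5/13)
G = X + t·(E−X) with t = 13/12, so XG:GE = 13/12:-1/12

XG:GE = -13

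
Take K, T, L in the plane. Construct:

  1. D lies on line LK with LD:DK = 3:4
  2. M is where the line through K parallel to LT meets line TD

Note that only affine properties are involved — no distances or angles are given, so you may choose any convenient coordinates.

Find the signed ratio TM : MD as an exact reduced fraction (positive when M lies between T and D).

TM:MD = -7/4

Choose coordinates K = (0, 0), T = (1, 0), L = (0, 1).
1. D lies on line LK with LD:DK = 3:4 ⇒ D = (0, 4/7)
2. M is where the line through K parallel to LT meets line TD ⇒ M = (-4/3, 4/3)
M = T + t·(D−T) with t = 7/3, so TM:MD = t:(1−t) = 7/3:-4/3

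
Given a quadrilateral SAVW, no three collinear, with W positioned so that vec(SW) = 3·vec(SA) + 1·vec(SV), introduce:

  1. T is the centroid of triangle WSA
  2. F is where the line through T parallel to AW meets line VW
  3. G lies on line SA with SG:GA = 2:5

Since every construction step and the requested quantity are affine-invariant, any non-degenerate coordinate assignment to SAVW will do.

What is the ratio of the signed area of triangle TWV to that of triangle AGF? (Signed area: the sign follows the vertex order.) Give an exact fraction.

Assign S = (0, 0), A = (1, 0), V = (0, 1), W = (3, 1) — the answer is frame-independent, so this choice is without loss of generality.
1. T is the centroid of triangle WSA ⇒ T = (4/3, 1/3)
2. F is where the line through T parallel to AW meets line VW ⇒ F = (8/3, 1)
3. G lies on line SA with SG:GA = 2:5 ⇒ G = (2/7, 0)
2·[TWV] = 2, 2·[AGF] = -5/7
[TWV]:[AGF] = 2:-5/7 = -14/5

[TWV]:[AGF] = -14/5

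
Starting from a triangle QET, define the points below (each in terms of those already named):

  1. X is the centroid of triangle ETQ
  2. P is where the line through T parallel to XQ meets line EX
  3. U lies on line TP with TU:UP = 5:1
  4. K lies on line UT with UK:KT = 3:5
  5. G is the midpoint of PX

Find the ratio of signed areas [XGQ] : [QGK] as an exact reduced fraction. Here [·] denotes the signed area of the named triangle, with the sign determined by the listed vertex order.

Assign Q = (0, 0), E = (1, 0), T = (0, 1) — the answer is frame-independent, so this choice is without loss of generality.
1. X is the centroid of triangle ETQ ⇒ X = (1/3, 1/3)
2. P is where the line through T parallel to XQ meets line EX ⇒ P = (-1/3, 2/3)
3. U lies on line TP with TU:UP = 5:1 ⇒ U = (-5/18, 13/18)
4. K lies on line UT with UK:KT = 3:5 ⇒ K = (-25/144, 119/144)
5. G is the midpoint of PX ⇒ G = (0, 1/2)
2·[XGQ] = 1/6, 2·[QGK] = 25/288
[XGQ]:[QGK] = 1/6:25/288 = 48/25

[XGQ]:[QGK] = 48/25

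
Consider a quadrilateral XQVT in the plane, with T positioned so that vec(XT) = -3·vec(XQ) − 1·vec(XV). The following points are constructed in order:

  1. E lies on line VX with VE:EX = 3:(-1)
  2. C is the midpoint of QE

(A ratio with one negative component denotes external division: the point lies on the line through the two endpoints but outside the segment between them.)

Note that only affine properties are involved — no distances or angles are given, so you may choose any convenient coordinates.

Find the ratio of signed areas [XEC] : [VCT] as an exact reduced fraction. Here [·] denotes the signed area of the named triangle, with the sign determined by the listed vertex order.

[XEC]:[VCT] = -1/19

Assign X = (0, 0), Q = (1, 0), V = (0, 1), T = (-3, -1) — the answer is frame-independent, so this choice is without loss of generality.
1. E lies on line VX with VE:EX = 3:(-1) ⇒ E = (0, -1/2)
2. C is the midpoint of QE ⇒ C = (1/2, -1/4)
2·[XEC] = 1/4, 2·[VCT] = -19/4
[XEC]:[VCT] = 1/4:-19/4 = -1/19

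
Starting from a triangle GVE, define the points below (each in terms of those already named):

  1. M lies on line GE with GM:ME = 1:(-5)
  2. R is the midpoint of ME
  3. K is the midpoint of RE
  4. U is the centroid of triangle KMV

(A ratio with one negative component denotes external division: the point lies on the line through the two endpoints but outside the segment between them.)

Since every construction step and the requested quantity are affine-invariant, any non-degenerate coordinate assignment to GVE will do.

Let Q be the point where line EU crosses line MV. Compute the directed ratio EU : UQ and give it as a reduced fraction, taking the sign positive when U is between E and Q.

Choose coordinates G = (0, 0), V = (1, 0), E = (0, 1).
1. M lies on line GE with GM:ME = 1:(-5) ⇒ M = (0, -1/4)
2. R is the midpoint of ME ⇒ R = (0, 3/8)
3. K is the midpoint of RE ⇒ K = (0, 11/16)
4. U is the centroid of triangle KMV ⇒ U = (1/3, 7/48)
line EU meets MV at Q = (4/9, -5/36)
U = E + t·(Q−E) with t = 3/4, so EU:UQ = 3/4:1/4

EU:UQ = 3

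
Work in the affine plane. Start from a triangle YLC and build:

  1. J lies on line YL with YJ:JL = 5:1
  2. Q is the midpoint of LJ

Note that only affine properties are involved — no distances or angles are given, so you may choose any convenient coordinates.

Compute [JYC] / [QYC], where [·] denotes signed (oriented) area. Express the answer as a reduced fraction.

[JYC]:[QYC] = 10/11

Work in coordinates with Y = (0, 0), L = (1, 0), C = (0, 1).
1. J lies on line YL with YJ:JL = 5:1 ⇒ J = (5/6, 0)
2. Q is the midpoint of LJ ⇒ Q = (11/12, 0)
2·[JYC] = -5/6, 2·[QYC] = -11/12
[JYC]:[QYC] = -5/6:-11/12 = 10/11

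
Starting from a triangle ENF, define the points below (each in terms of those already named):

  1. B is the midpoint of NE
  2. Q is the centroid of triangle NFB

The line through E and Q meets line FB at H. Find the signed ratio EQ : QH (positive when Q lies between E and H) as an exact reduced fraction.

Assign E = (0, 0), N = (1, 0), F = (0, 1) — the answer is frame-independent, so this choice is without loss of generality.
1. B is the midpoint of NE ⇒ B = (1/2, 0)
2. Q is the centroid of triangle NFB ⇒ Q = (1/2, 1/3)
line EQ meets FB at H = (3/8, 1/4)
Q = E + t·(H−E) with t = 4/3, so EQ:QH = 4/3:-1/3

EQ:QH = -4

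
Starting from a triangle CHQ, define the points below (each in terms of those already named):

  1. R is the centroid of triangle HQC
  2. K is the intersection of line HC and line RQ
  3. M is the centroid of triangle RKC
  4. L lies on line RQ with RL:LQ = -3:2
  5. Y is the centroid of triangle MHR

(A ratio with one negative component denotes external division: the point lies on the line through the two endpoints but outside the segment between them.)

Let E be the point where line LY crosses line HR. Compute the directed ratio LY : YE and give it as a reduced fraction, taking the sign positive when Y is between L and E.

LY:YE = -19

Choose coordinates C = (0, 0), H = (1, 0), Q = (0, 1).
1. R is the centroid of triangle HQC ⇒ R = (1/3, 1/3)
2. K is the intersection of line HC and line RQ ⇒ K = (1/2, 0)
3. M is the centroid of triangle RKC ⇒ M = (5/18, 1/9)
4. L lies on line RQ with RL:LQ = -3:2 ⇒ L = (-2/3, 7/3)
5. Y is the centroid of triangle MHR ⇒ Y = (29/54, 4/27)
line LY meets HR at E = (9/19, 5/19)
Y = L + t·(E−L) with t = 19/18, so LY:YE = 19/18:-1/18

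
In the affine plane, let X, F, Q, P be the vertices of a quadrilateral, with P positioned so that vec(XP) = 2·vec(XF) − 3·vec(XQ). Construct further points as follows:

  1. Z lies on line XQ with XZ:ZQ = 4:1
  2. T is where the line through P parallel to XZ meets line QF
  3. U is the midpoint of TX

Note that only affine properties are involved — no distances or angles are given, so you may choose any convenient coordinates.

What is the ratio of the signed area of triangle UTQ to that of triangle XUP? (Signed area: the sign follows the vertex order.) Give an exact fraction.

Work in coordinates with X = (0, 0), F = (1, 0), Q = (0, 1), P = (2, -3).
1. Z lies on line XQ with XZ:ZQ = 4:1 ⇒ Z = (0, 4/5)
2. T is where the line through P parallel to XZ meets line QF ⇒ T = (2, -1)
3. U is the midpoint of TX ⇒ U = (1, -1/2)
2·[UTQ] = 1, 2·[XUP] = -2
[UTQ]:[XUP] = 1:-2 = -1/2

[UTQ]:[XUP] = -1/2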